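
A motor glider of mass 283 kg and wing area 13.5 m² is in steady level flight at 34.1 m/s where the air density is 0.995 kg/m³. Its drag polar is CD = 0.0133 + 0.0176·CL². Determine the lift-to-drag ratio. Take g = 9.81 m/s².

Weight W = mg = 283 × 9.81 = 2776.2 N; in level flight L = W.
q = ½ρv² = ½ × 0.995 × 34.1² = 578.5 Pa.
Required CL = L/(qS) = 2776.2/(578.5·13.5) = 0.3555.
CD = 0.0133 + 0.0176 × 0.3555² = 0.01552.
L/D = CL/CD = 0.3555 / 0.01552 = 22.9

L/D = 22.9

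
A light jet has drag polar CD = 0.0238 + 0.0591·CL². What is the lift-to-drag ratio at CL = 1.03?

L/D = 11.9

CD = 0.0238 + 0.0591 × 1.03² = 0.0865
L/D = CL/CD = 1.03 / 0.0865 = 11.9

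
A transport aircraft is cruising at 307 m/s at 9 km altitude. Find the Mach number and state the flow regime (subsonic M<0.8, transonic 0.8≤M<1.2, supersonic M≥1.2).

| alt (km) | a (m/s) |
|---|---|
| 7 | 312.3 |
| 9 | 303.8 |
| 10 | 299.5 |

At 9 km, from the table: a = 303.8 m/s.
M = v/a = 307 / 303.8 = 1.01
M = 1.01 → transonic.

M = 1.01 (transonic)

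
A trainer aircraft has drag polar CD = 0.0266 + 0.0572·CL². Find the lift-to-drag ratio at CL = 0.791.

L/D = 12.7

CD = 0.0266 + 0.0572 × 0.791² = 0.06239
L/D = CL/CD = 0.791 / 0.06239 = 12.7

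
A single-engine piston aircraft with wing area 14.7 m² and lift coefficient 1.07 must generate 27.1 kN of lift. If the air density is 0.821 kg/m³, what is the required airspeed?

v = 64.8 m/s

L = ½ρv²S·CL ⇒ v = √(2L/(ρ·S·CL))
v = √(2 × 27100 / (0.821 × 14.7 × 1.07)) = √4197 = 64.8 m/s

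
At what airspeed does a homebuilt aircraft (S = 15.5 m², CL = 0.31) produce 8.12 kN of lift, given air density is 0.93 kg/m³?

L = ½ρv²S·CL ⇒ v = √(2L/(ρ·S·CL))
v = √(2 × 8120 / (0.93 × 15.5 × 0.31)) = √3634 = 60.3 m/s

v = 60.3 m/s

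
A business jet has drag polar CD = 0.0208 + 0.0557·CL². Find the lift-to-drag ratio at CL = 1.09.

L/D = 12.5

CD = 0.0208 + 0.0557 × 1.09² = 0.08698
L/D = CL/CD = 1.09 / 0.08698 = 12.5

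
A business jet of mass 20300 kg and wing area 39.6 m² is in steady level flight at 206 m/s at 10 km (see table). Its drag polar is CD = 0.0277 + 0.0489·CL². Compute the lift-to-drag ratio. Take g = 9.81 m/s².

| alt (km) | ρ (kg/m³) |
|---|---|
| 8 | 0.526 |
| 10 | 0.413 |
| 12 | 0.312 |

At 10 km, from the table: ρ = 0.413 kg/m³.
Level flight ⇒ L = W = m·g = 20300 × 9.81 = 1.9914×10^5 N.
q = ½ρv² = ½ × 0.413 × 206² = 8763 Pa.
Required CL = L/(qS) = 1.9914×10^5/(8763·39.6) = 0.5739.
CD = 0.0277 + 0.0489 × 0.5739² = 0.0438.
L/D = CL/CD = 0.5739 / 0.0438 = 13.1

L/D = 13.1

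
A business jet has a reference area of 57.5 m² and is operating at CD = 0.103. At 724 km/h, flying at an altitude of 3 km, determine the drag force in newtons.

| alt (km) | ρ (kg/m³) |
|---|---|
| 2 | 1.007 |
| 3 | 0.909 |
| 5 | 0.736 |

At 3 km, from the table: ρ = 0.909 kg/m³.
Convert speed: v = 724 km/h ÷ 3.6 = 201.1 m/s.
Dynamic pressure q = ½ρv² = ½ × 0.909 × 201.1² = 18380 Pa.
D = q·S·CD = 18380 × 57.5 × 0.103 = 1.09×10^5 N ≈ 109 kN

D = 1.09×10^5 N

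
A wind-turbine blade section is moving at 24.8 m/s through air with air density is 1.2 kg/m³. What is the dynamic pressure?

q = ½ρv² = ½ × 1.2 × 24.8² = 369 Pa

q = 369 Pa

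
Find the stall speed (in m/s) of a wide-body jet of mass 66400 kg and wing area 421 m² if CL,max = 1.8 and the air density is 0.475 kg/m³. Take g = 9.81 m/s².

At stall, lift equals weight: L = W = m·g = 66400 × 9.81 = 6.514×10^5 N.
V_stall = √(2W/(ρ·S·CL,max)) = √(2 × 6.514×10^5 / (0.475 × 421 × 1.8))
V_stall = √3619 = 60.2 m/s

V_stall = 60.2 m/s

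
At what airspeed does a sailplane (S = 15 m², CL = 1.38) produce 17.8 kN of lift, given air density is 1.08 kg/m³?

v = 39.9 m/s

L = ½ρv²S·CL ⇒ v = √(2L/(ρ·S·CL))
v = √(2 × 17800 / (1.08 × 15 × 1.38)) = √1592 = 39.9 m/s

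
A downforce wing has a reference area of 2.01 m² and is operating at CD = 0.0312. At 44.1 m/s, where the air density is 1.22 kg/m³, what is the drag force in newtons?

Dynamic pressure q = ½ρv² = ½ × 1.22 × 44.1² = 1186 Pa.
D = q·S·CD = 1186 × 2.01 × 0.0312 = 74.4 N

D = 74.4 N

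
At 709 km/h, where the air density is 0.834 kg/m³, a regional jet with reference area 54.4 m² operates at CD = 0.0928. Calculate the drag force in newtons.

D = 81700 N

Convert speed: v = 709 km/h ÷ 3.6 = 196.9 m/s.
Dynamic pressure q = ½ρv² = ½ × 0.834 × 196.9² = 16170 Pa.
D = q·S·CD = 16170 × 54.4 × 0.0928 = 81700 N ≈ 81.7 kN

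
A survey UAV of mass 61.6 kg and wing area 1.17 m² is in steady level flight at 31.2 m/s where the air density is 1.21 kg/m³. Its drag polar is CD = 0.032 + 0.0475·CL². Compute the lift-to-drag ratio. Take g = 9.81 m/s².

In steady level flight, lift balances weight: W = mg = 61.6 × 9.81 = 604.3 N.
Dynamic pressure q = 0.5 × 1.21 × 31.2² = 588.9 Pa.
CL = W/(q·S) = 604.3 / (588.9 × 1.17) = 0.877.
CD = 0.032 + 0.0475 × 0.877² = 0.06853.
L/D = CL/CD = 0.877 / 0.06853 = 12.8

L/D = 12.8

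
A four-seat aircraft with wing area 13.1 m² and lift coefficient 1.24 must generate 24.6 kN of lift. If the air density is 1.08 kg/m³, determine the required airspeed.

v = 53 m/s

L = ½ρv²S·CL ⇒ v = √(2L/(ρ·S·CL))
v = √(2 × 24600 / (1.08 × 13.1 × 1.24)) = √2804 = 53 m/s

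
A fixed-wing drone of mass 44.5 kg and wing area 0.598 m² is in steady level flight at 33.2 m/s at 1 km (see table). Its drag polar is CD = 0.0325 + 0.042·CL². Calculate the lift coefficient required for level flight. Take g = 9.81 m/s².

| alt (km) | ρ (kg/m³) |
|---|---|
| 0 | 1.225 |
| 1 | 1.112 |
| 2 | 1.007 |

At 1 km, from the table: ρ = 1.112 kg/m³.
In steady level flight, lift balances weight: W = mg = 44.5 × 9.81 = 436.55 N.
Dynamic pressure q = 0.5 × 1.112 × 33.2² = 612.8 Pa.
Required CL = L/(qS) = 436.55/(612.8·0.598) = 1.191.

CL = 1.19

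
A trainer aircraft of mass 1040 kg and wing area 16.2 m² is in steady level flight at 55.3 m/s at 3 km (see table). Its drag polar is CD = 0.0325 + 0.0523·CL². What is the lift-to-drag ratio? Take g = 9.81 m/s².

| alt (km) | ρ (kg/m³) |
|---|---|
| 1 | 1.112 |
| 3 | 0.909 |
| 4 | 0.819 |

L/D = 10.5

At 3 km, from the table: ρ = 0.909 kg/m³.
Weight W = mg = 1040 × 9.81 = 10202 N; in level flight L = W.
Dynamic pressure q = 0.5 × 0.909 × 55.3² = 1390 Pa.
CL = W/(q·S) = 10202 / (1390 × 16.2) = 0.4531.
CD = 0.0325 + 0.0523 × 0.4531² = 0.04324.
L/D = CL/CD = 0.4531 / 0.04324 = 10.5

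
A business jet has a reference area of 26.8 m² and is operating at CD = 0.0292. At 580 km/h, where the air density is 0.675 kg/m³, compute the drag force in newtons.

Convert speed: v = 580 km/h ÷ 3.6 = 161.1 m/s.
Dynamic pressure q = ½ρv² = ½ × 0.675 × 161.1² = 8760 Pa.
D = q·S·CD = 8760 × 26.8 × 0.0292 = 6860 N ≈ 6.86 kN

D = 6860 N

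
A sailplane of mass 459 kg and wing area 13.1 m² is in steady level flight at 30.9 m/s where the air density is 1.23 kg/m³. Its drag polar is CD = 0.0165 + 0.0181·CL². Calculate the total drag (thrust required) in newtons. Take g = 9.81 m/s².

D = 175 N

In steady level flight, lift balances weight: W = mg = 459 × 9.81 = 4502.8 N.
Dynamic pressure q = 0.5 × 1.23 × 30.9² = 587.2 Pa.
Required CL = L/(qS) = 4502.8/(587.2·13.1) = 0.5854.
CD = 0.0165 + 0.0181 × 0.5854² = 0.0227.
D = q·S·CD = 587.2 × 13.1 × 0.0227 = 174.6 N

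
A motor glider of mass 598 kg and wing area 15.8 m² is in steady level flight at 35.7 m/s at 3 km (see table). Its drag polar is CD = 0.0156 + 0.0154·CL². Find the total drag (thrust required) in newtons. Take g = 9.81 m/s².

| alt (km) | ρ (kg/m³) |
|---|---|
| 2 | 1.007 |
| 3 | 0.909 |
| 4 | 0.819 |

At 3 km, from the table: ρ = 0.909 kg/m³.
In steady level flight, lift balances weight: W = mg = 598 × 9.81 = 5866.4 N.
Dynamic pressure q = 0.5 × 0.909 × 35.7² = 579.3 Pa.
CL = W/(q·S) = 5866.4 / (579.3 × 15.8) = 0.641.
CD = 0.0156 + 0.0154 × 0.641² = 0.02193.
D = q·S·CD = 579.3 × 15.8 × 0.02193 = 200.7 N

D = 201 N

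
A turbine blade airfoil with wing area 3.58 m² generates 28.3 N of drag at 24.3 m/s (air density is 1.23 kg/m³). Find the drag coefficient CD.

From D = ½ρv²S·CD, rearranging gives CD = 2D/(ρv²S).
CD = 2 × 28.3 / (1.23 × 24.3² × 3.58) = 0.0218

CD = 0.0218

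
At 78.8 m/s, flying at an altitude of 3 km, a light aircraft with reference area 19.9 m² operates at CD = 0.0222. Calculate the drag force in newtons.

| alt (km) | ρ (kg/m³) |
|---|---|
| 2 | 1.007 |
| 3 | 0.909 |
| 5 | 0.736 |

D = 1250 N

At 3 km, from the table: ρ = 0.909 kg/m³.
D = ½ρv²S·CD = ½ × 0.909 × 78.8² × 19.9 × 0.0222 = 1250 N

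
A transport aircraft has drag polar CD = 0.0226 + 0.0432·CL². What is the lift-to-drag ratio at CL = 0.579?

L/D = 15.6

CD = 0.0226 + 0.0432 × 0.579² = 0.03708
L/D = CL/CD = 0.579 / 0.03708 = 15.6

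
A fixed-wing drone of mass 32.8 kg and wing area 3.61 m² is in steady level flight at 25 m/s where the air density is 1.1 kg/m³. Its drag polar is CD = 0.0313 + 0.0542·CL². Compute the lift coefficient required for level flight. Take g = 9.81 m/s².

CL = 0.259

Level flight ⇒ L = W = m·g = 32.8 × 9.81 = 321.77 N.
q = ½ρv² = ½ × 1.1 × 25² = 343.8 Pa.
CL = W/(q·S) = 321.77 / (343.8 × 3.61) = 0.2593.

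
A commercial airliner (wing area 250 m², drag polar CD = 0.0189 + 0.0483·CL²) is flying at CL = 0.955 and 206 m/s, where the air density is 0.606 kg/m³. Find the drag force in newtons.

CD = 0.0189 + 0.0483 × 0.955² = 0.06295
D = ½ρv²S·CD = ½ × 0.606 × 206² × 250 × 0.06295 = 2.02×10^5 N

D = 2.02×10^5 N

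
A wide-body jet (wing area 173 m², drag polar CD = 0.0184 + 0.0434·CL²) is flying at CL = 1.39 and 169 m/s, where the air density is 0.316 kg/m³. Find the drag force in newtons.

D = 79800 N

CD = 0.0184 + 0.0434 × 1.39² = 0.1023
D = ½ρv²S·CD = ½ × 0.316 × 169² × 173 × 0.1023 = 79800 N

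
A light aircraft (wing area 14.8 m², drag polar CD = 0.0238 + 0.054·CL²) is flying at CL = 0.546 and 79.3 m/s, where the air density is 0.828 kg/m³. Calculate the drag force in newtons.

D = 1540 N

CD = 0.0238 + 0.054 × 0.546² = 0.0399
D = ½ρv²S·CD = ½ × 0.828 × 79.3² × 14.8 × 0.0399 = 1540 N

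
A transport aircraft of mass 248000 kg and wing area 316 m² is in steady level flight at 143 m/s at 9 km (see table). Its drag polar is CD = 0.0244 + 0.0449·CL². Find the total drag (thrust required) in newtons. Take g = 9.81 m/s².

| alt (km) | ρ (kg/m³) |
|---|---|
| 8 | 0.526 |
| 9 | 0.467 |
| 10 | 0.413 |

D = 2.13×10^5 N

At 9 km, from the table: ρ = 0.467 kg/m³.
In steady level flight, lift balances weight: W = mg = 248000 × 9.81 = 2.4329×10^6 N.
q = ½ρv² = ½ × 0.467 × 143² = 4775 Pa.
CL = W/(q·S) = 2.4329×10^6 / (4775 × 316) = 1.612.
CD = 0.0244 + 0.0449 × 1.612² = 0.1411.
D = q·S·CD = 4775 × 316 × 0.1411 = 2.129×10^5 N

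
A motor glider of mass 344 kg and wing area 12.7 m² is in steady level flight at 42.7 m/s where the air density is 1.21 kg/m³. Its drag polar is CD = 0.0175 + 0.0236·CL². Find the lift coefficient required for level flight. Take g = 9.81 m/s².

CL = 0.241

In steady level flight, lift balances weight: W = mg = 344 × 9.81 = 3374.6 N.
q = ½ρv² = ½ × 1.21 × 42.7² = 1103 Pa.
CL = W/(q·S) = 3374.6 / (1103 × 12.7) = 0.2409.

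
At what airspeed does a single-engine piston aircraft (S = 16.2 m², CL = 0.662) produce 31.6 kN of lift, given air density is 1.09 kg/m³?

v = 73.5 m/s

L = ½ρv²S·CL ⇒ v = √(2L/(ρ·S·CL))
v = √(2 × 31600 / (1.09 × 16.2 × 0.662)) = √5407 = 73.5 m/s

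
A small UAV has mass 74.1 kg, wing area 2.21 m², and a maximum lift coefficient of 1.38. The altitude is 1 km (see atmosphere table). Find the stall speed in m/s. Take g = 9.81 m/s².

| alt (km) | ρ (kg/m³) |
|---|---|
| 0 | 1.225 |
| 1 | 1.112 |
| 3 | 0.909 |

V_stall = 20.7 m/s

At 1 km, from the table: ρ = 1.112 kg/m³.
Stall occurs when L = W at CL,max. W = mg = 74.1 × 9.81 = 726.9 N.
V_stall = √(2W/(ρ·S·CL,max)) = √(2 × 726.9 / (1.112 × 2.21 × 1.38))
V_stall = √428.7 = 20.7 m/s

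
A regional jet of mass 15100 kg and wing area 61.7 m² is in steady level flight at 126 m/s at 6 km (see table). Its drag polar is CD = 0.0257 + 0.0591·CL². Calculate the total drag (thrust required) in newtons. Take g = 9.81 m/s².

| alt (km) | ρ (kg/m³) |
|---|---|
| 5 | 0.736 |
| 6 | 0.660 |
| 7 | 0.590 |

D = 12300 N

At 6 km, from the table: ρ = 0.660 kg/m³.
Level flight ⇒ L = W = m·g = 15100 × 9.81 = 1.4813×10^5 N.
Dynamic pressure q = 0.5 × 0.66 × 126² = 5239 Pa.
CL = 2W/(ρv²S) = 2×1.4813×10^5/(0.66×126²×61.7) = 0.4583.
CD = 0.0257 + 0.0591 × 0.4583² = 0.03811.
D = q·S·CD = 5239 × 61.7 × 0.03811 = 12320 N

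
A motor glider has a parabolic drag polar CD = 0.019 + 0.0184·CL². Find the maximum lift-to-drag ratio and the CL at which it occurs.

(L/D)max = 26.7, at CL = 1.02

For CD = CD0 + K·CL², (L/D)max occurs at CL* = √(CD0/K) and equals 1/(2√(K·CD0)).
(L/D)max = 1/(2√(0.0184 × 0.019)) = 1/(2 × 0.0187) = 26.7
CL* = √(0.019/0.0184) = 1.02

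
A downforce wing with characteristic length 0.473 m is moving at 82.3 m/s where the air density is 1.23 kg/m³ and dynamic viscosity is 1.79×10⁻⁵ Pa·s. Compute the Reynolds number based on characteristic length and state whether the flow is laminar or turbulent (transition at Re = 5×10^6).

Re = 2.67×10^6 (laminar)

Re = ρ·v·c/μ = 1.23 × 82.3 × 0.473 / (1.79×10⁻⁵) = 2.67×10^6
Since 2.67×10^6 < 5×10^6, the flow is laminar.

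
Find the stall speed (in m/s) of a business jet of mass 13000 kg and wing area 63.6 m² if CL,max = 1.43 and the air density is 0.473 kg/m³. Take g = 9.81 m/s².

V_stall = 77 m/s

Weight W = mg = 13000 × 9.81 = 1.275×10^5 N.
V_stall = √(2W/(ρ·S·CL,max)) = √(2 × 1.275×10^5 / (0.473 × 63.6 × 1.43))
V_stall = √5929 = 77 m/s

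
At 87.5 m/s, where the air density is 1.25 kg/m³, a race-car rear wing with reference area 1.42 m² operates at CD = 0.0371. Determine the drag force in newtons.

Dynamic pressure q = ½ρv² = ½ × 1.25 × 87.5² = 4785 Pa.
D = q·S·CD = 4785 × 1.42 × 0.0371 = 252 N

D = 252 N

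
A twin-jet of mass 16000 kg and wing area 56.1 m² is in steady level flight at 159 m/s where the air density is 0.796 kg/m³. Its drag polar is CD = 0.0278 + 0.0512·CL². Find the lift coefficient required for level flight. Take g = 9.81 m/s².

Weight W = mg = 16000 × 9.81 = 1.5696×10^5 N; in level flight L = W.
q = ½ρv² = ½ × 0.796 × 159² = 10060 Pa.
CL = 2W/(ρv²S) = 2×1.5696×10^5/(0.796×159²×56.1) = 0.2781.

CL = 0.278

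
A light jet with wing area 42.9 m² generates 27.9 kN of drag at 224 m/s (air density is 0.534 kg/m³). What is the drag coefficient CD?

From D = ½ρv²S·CD, rearranging gives CD = 2D/(ρv²S).
CD = 2 × 27900 / (0.534 × 224² × 42.9) = 0.0485

CD = 0.0485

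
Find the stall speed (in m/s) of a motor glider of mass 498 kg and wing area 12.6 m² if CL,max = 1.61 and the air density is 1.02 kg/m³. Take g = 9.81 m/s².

V_stall = 21.7 m/s

Stall occurs when L = W at CL,max. W = mg = 498 × 9.81 = 4885 N.
V_stall = √(2W/(ρ·S·CL,max)) = √(2 × 4885 / (1.02 × 12.6 × 1.61))
V_stall = √472.2 = 21.7 m/s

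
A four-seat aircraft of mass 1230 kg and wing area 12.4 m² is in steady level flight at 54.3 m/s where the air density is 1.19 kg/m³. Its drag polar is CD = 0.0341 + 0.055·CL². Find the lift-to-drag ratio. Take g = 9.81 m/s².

L/D = 10.9

In steady level flight, lift balances weight: W = mg = 1230 × 9.81 = 12066 N.
Dynamic pressure q = 0.5 × 1.19 × 54.3² = 1754 Pa.
Required CL = L/(qS) = 12066/(1754·12.4) = 0.5547.
CD = 0.0341 + 0.055 × 0.5547² = 0.05102.
L/D = CL/CD = 0.5547 / 0.05102 = 10.9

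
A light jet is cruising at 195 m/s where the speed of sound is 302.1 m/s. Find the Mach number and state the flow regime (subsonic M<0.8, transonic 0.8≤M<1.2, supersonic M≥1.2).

M = 0.645 (subsonic)

M = v/a = 195 / 302.1 = 0.645
M = 0.645 → subsonic.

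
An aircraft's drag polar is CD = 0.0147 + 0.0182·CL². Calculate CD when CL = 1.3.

CD = 0.0455

CD = 0.0147 + 0.0182 × 1.3² = 0.0147 + 0.03076 = 0.0455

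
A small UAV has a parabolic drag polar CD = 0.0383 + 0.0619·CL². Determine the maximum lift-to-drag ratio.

(L/D)max = 10.3

For CD = CD0 + K·CL², (L/D)max occurs at CL* = √(CD0/K) and equals 1/(2√(K·CD0)).
(L/D)max = 1/(2√(0.0619 × 0.0383)) = 1/(2 × 0.04869) = 10.3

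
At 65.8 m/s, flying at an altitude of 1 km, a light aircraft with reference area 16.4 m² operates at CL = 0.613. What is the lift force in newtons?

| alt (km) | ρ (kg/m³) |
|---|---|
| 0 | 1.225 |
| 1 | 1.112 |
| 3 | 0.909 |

At 1 km, from the table: ρ = 1.112 kg/m³.
L = ½ρv²S·CL = ½ × 1.112 × 65.8² × 16.4 × 0.613 = 24200 N ≈ 24.2 kN

L = 24200 N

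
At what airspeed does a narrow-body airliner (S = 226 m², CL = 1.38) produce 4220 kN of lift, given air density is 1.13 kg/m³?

L = ½ρv²S·CL ⇒ v = √(2L/(ρ·S·CL))
v = √(2 × 4.22×10^6 / (1.13 × 226 × 1.38)) = √23950 = 155 m/s

v = 155 m/s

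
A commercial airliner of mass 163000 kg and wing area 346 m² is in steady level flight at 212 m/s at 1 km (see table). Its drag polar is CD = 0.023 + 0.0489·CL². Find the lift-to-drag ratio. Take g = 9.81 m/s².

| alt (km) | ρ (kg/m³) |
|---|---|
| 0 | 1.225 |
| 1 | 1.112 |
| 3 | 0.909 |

At 1 km, from the table: ρ = 1.112 kg/m³.
Weight W = mg = 163000 × 9.81 = 1.599×10^6 N; in level flight L = W.
Dynamic pressure q = 0.5 × 1.112 × 212² = 24990 Pa.
CL = 2W/(ρv²S) = 2×1.599×10^6/(1.112×212²×346) = 0.1849.
CD = 0.023 + 0.0489 × 0.1849² = 0.02467.
L/D = CL/CD = 0.1849 / 0.02467 = 7.5

L/D = 7.5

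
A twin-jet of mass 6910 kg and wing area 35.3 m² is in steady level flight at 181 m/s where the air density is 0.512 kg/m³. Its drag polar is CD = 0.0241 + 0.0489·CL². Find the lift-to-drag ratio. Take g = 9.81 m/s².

Weight W = mg = 6910 × 9.81 = 67787 N; in level flight L = W.
q = ½ρv² = ½ × 0.512 × 181² = 8387 Pa.
CL = W/(q·S) = 67787 / (8387 × 35.3) = 0.229.
CD = 0.0241 + 0.0489 × 0.229² = 0.02666.
L/D = CL/CD = 0.229 / 0.02666 = 8.59

L/D = 8.59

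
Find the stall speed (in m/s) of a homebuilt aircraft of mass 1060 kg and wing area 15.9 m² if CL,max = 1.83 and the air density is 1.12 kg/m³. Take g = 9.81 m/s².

V_stall = 25.3 m/s

Stall occurs when L = W at CL,max. W = mg = 1060 × 9.81 = 10400 N.
V_stall = √(2W/(ρ·S·CL,max)) = √(2 × 10400 / (1.12 × 15.9 × 1.83))
V_stall = √638.2 = 25.3 m/s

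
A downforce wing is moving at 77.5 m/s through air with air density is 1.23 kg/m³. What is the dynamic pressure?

q = ½ρv² = ½ × 1.23 × 77.5² = 3690 Pa

q = 3690 Pa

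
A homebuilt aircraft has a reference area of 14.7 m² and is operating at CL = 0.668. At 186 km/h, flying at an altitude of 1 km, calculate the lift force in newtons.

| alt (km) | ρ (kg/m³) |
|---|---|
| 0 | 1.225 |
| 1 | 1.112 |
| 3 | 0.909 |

L = 14600 N

At 1 km, from the table: ρ = 1.112 kg/m³.
Convert speed: v = 186 km/h ÷ 3.6 = 51.67 m/s.
Dynamic pressure q = ½ρv² = ½ × 1.112 × 51.67² = 1484 Pa.
L = q·S·CL = 1484 × 14.7 × 0.668 = 14600 N ≈ 14.6 kN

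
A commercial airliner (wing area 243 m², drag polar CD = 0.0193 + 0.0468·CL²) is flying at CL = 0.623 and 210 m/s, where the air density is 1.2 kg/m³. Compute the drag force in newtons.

CD = 0.0193 + 0.0468 × 0.623² = 0.03746
D = ½ρv²S·CD = ½ × 1.2 × 210² × 243 × 0.03746 = 2.41×10^5 N

D = 2.41×10^5 N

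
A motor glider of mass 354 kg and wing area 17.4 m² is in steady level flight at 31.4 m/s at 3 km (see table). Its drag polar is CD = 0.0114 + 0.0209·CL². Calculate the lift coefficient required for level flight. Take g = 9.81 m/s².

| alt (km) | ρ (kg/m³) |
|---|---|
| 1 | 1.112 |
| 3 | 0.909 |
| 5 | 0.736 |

At 3 km, from the table: ρ = 0.909 kg/m³.
Weight W = mg = 354 × 9.81 = 3472.7 N; in level flight L = W.
q = ½ρv² = ½ × 0.909 × 31.4² = 448.1 Pa.
Required CL = L/(qS) = 3472.7/(448.1·17.4) = 0.4454.

CL = 0.445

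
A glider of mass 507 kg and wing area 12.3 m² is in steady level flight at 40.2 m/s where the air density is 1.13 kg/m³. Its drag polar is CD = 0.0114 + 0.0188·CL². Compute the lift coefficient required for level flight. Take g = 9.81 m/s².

CL = 0.443

Level flight ⇒ L = W = m·g = 507 × 9.81 = 4973.7 N.
Dynamic pressure q = 0.5 × 1.13 × 40.2² = 913.1 Pa.
CL = 2W/(ρv²S) = 2×4973.7/(1.13×40.2²×12.3) = 0.4429.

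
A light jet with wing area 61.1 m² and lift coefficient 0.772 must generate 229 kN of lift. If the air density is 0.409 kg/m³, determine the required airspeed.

L = ½ρv²S·CL ⇒ v = √(2L/(ρ·S·CL))
v = √(2 × 2.29×10^5 / (0.409 × 61.1 × 0.772)) = √23740 = 154 m/s

v = 154 m/s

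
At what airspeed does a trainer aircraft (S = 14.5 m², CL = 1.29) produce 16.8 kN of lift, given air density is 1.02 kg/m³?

v = 42 m/s

L = ½ρv²S·CL ⇒ v = √(2L/(ρ·S·CL))
v = √(2 × 16800 / (1.02 × 14.5 × 1.29)) = √1761 = 42 m/s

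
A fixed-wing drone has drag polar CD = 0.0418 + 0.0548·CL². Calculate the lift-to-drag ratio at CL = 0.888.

CD = 0.0418 + 0.0548 × 0.888² = 0.08501
L/D = CL/CD = 0.888 / 0.08501 = 10.4

L/D = 10.4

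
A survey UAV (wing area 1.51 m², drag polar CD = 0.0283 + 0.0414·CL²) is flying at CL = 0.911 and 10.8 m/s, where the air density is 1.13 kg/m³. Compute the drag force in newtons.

D = 6.24 N

CD = 0.0283 + 0.0414 × 0.911² = 0.06266
D = ½ρv²S·CD = ½ × 1.13 × 10.8² × 1.51 × 0.06266 = 6.24 N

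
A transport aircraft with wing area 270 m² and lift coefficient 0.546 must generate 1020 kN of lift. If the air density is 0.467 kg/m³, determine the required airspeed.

L = ½ρv²S·CL ⇒ v = √(2L/(ρ·S·CL))
v = √(2 × 1.02×10^6 / (0.467 × 270 × 0.546)) = √29630 = 172 m/s

v = 172 m/s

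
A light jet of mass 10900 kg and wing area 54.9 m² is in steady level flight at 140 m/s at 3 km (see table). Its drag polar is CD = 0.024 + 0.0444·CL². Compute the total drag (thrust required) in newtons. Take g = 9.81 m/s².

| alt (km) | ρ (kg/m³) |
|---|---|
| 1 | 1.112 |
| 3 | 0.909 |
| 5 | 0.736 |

At 3 km, from the table: ρ = 0.909 kg/m³.
Level flight ⇒ L = W = m·g = 10900 × 9.81 = 1.0693×10^5 N.
Dynamic pressure q = 0.5 × 0.909 × 140² = 8908 Pa.
CL = W/(q·S) = 1.0693×10^5 / (8908 × 54.9) = 0.2186.
CD = 0.024 + 0.0444 × 0.2186² = 0.02612.
D = q·S·CD = 8908 × 54.9 × 0.02612 = 12780 N

D = 12800 N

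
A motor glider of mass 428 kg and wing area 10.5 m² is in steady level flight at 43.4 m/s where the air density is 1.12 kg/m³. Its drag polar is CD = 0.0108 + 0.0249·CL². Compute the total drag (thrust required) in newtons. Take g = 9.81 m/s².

In steady level flight, lift balances weight: W = mg = 428 × 9.81 = 4198.7 N.
q = ½ρv² = ½ × 1.12 × 43.4² = 1055 Pa.
CL = 2W/(ρv²S) = 2×4198.7/(1.12×43.4²×10.5) = 0.3791.
CD = 0.0108 + 0.0249 × 0.3791² = 0.01438.
D = q·S·CD = 1055 × 10.5 × 0.01438 = 159.2 N

D = 159 N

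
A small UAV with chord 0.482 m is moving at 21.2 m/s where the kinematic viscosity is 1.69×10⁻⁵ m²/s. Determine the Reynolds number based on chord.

Re = 6.05×10^5

Re = v·c/ν = 21.2 × 0.482 / (1.69×10⁻⁵) = 6.05×10^5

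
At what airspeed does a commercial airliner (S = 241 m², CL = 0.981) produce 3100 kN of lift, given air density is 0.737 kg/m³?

L = ½ρv²S·CL ⇒ v = √(2L/(ρ·S·CL))
v = √(2 × 3.1×10^6 / (0.737 × 241 × 0.981)) = √35580 = 189 m/s

v = 189 m/s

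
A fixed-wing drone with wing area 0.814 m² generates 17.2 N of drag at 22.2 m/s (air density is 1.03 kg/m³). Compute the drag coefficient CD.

From D = ½ρv²S·CD, rearranging gives CD = 2D/(ρv²S).
CD = 2 × 17.2 / (1.03 × 22.2² × 0.814) = 0.0833

CD = 0.0833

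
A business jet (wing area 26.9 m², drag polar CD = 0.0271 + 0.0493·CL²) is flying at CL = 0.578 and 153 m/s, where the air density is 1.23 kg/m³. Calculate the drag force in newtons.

CD = 0.0271 + 0.0493 × 0.578² = 0.04357
D = ½ρv²S·CD = ½ × 1.23 × 153² × 26.9 × 0.04357 = 16900 N

D = 16900 N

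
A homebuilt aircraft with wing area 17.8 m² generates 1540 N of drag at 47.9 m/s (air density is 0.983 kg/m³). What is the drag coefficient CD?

From D = ½ρv²S·CD, rearranging gives CD = 2D/(ρv²S).
CD = 2 × 1540 / (0.983 × 47.9² × 17.8) = 0.0767

CD = 0.0767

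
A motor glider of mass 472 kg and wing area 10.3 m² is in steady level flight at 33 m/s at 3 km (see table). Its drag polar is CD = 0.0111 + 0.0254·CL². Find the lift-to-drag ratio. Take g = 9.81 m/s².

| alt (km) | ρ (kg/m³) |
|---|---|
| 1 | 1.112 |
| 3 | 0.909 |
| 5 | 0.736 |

At 3 km, from the table: ρ = 0.909 kg/m³.
Level flight ⇒ L = W = m·g = 472 × 9.81 = 4630.3 N.
q = ½ρv² = ½ × 0.909 × 33² = 495 Pa.
CL = W/(q·S) = 4630.3 / (495 × 10.3) = 0.9083.
CD = 0.0111 + 0.0254 × 0.9083² = 0.03205.
L/D = CL/CD = 0.9083 / 0.03205 = 28.3

L/D = 28.3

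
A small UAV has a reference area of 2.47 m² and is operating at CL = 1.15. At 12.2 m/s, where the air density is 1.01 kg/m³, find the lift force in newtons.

Dynamic pressure q = ½ρv² = ½ × 1.01 × 12.2² = 75.16 Pa.
L = q·S·CL = 75.16 × 2.47 × 1.15 = 214 N

L = 214 N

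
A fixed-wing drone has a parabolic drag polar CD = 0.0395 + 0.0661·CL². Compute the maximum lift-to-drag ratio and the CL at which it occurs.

(L/D)max = 9.79, at CL = 0.773

For CD = CD0 + K·CL², (L/D)max occurs at CL* = √(CD0/K) and equals 1/(2√(K·CD0)).
(L/D)max = 1/(2√(0.0661 × 0.0395)) = 1/(2 × 0.0511) = 9.79
CL* = √(0.0395/0.0661) = 0.773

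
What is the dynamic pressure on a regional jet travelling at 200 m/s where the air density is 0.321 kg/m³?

q = ½ρv² = ½ × 0.321 × 200² = 6420 Pa

q = 6420 Pa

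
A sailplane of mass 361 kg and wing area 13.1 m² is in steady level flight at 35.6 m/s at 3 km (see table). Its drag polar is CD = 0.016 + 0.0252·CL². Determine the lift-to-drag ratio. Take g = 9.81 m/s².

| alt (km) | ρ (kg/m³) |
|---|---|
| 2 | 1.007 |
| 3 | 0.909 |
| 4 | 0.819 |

At 3 km, from the table: ρ = 0.909 kg/m³.
In steady level flight, lift balances weight: W = mg = 361 × 9.81 = 3541.4 N.
Dynamic pressure q = 0.5 × 0.909 × 35.6² = 576 Pa.
Required CL = L/(qS) = 3541.4/(576·13.1) = 0.4693.
CD = 0.016 + 0.0252 × 0.4693² = 0.02155.
L/D = CL/CD = 0.4693 / 0.02155 = 21.8

L/D = 21.8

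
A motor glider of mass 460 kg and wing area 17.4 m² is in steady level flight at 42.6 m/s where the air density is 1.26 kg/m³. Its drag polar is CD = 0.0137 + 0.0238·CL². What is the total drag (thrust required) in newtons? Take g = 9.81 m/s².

Weight W = mg = 460 × 9.81 = 4512.6 N; in level flight L = W.
q = ½ρv² = ½ × 1.26 × 42.6² = 1143 Pa.
CL = W/(q·S) = 4512.6 / (1143 × 17.4) = 0.2268.
CD = 0.0137 + 0.0238 × 0.2268² = 0.01492.
D = q·S·CD = 1143 × 17.4 × 0.01492 = 296.9 N

D = 297 N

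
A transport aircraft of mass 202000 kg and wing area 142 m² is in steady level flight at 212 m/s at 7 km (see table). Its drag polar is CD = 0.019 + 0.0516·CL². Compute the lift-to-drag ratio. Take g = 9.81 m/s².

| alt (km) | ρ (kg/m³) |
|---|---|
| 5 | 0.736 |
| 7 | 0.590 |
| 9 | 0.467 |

L/D = 13.8

At 7 km, from the table: ρ = 0.590 kg/m³.
In steady level flight, lift balances weight: W = mg = 202000 × 9.81 = 1.9816×10^6 N.
q = ½ρv² = ½ × 0.59 × 212² = 13260 Pa.
CL = W/(q·S) = 1.9816×10^6 / (13260 × 142) = 1.053.
CD = 0.019 + 0.0516 × 1.053² = 0.07616.
L/D = CL/CD = 1.053 / 0.07616 = 13.8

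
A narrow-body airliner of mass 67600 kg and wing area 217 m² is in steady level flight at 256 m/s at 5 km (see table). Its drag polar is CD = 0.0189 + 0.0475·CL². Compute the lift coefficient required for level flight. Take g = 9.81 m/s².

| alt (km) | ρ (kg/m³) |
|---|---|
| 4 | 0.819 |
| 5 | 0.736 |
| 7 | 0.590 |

At 5 km, from the table: ρ = 0.736 kg/m³.
Weight W = mg = 67600 × 9.81 = 6.6316×10^5 N; in level flight L = W.
Dynamic pressure q = 0.5 × 0.736 × 256² = 24120 Pa.
Required CL = L/(qS) = 6.6316×10^5/(24120·217) = 0.1267.

CL = 0.127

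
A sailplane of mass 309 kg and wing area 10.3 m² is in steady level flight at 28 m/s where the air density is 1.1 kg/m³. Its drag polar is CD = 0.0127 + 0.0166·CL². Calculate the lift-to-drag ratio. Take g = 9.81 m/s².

L/D = 33.4

In steady level flight, lift balances weight: W = mg = 309 × 9.81 = 3031.3 N.
q = ½ρv² = ½ × 1.1 × 28² = 431.2 Pa.
CL = 2W/(ρv²S) = 2×3031.3/(1.1×28²×10.3) = 0.6825.
CD = 0.0127 + 0.0166 × 0.6825² = 0.02043.
L/D = CL/CD = 0.6825 / 0.02043 = 33.4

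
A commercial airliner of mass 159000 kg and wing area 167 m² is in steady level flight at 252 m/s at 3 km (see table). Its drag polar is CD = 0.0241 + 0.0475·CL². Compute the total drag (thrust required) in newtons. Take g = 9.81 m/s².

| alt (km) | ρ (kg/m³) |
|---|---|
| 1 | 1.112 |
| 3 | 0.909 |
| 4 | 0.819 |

D = 1.4×10^5 N

At 3 km, from the table: ρ = 0.909 kg/m³.
In steady level flight, lift balances weight: W = mg = 159000 × 9.81 = 1.5598×10^6 N.
q = ½ρv² = ½ × 0.909 × 252² = 28860 Pa.
CL = W/(q·S) = 1.5598×10^6 / (28860 × 167) = 0.3236.
CD = 0.0241 + 0.0475 × 0.3236² = 0.02907.
D = q·S·CD = 28860 × 167 × 0.02907 = 1.401×10^5 N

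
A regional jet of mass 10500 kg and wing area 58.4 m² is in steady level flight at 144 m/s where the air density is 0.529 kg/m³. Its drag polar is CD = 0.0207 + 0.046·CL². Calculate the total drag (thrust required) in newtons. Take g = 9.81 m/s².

D = 8150 N

In steady level flight, lift balances weight: W = mg = 10500 × 9.81 = 1.03×10^5 N.
Dynamic pressure q = 0.5 × 0.529 × 144² = 5485 Pa.
Required CL = L/(qS) = 1.03×10^5/(5485·58.4) = 0.3216.
CD = 0.0207 + 0.046 × 0.3216² = 0.02546.
D = q·S·CD = 5485 × 58.4 × 0.02546 = 8154 N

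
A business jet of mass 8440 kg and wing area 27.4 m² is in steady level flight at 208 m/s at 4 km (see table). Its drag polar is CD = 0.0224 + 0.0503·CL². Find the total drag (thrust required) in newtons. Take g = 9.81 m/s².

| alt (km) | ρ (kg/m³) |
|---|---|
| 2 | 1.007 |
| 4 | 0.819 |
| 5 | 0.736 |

At 4 km, from the table: ρ = 0.819 kg/m³.
Weight W = mg = 8440 × 9.81 = 82796 N; in level flight L = W.
q = ½ρv² = ½ × 0.819 × 208² = 17720 Pa.
CL = 2W/(ρv²S) = 2×82796/(0.819×208²×27.4) = 0.1706.
CD = 0.0224 + 0.0503 × 0.1706² = 0.02386.
D = q·S·CD = 17720 × 27.4 × 0.02386 = 11580 N

D = 11600 N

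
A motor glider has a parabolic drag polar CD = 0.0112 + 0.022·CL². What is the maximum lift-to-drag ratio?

(L/D)max = 31.9

For CD = CD0 + K·CL², (L/D)max occurs at CL* = √(CD0/K) and equals 1/(2√(K·CD0)).
(L/D)max = 1/(2√(0.022 × 0.0112)) = 1/(2 × 0.0157) = 31.9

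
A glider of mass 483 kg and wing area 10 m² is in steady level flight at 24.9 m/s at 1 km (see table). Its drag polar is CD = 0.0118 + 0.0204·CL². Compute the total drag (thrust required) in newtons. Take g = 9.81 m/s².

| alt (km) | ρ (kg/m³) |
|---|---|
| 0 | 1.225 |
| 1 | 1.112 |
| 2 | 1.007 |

At 1 km, from the table: ρ = 1.112 kg/m³.
Weight W = mg = 483 × 9.81 = 4738.2 N; in level flight L = W.
Dynamic pressure q = 0.5 × 1.112 × 24.9² = 344.7 Pa.
CL = W/(q·S) = 4738.2 / (344.7 × 10) = 1.374.
CD = 0.0118 + 0.0204 × 1.374² = 0.05034.
D = q·S·CD = 344.7 × 10 × 0.05034 = 173.5 N

D = 174 N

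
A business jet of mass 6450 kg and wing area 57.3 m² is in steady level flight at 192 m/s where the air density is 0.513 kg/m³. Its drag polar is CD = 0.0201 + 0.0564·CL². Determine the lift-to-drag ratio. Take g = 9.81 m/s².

In steady level flight, lift balances weight: W = mg = 6450 × 9.81 = 63274 N.
q = ½ρv² = ½ × 0.513 × 192² = 9456 Pa.
CL = W/(q·S) = 63274 / (9456 × 57.3) = 0.1168.
CD = 0.0201 + 0.0564 × 0.1168² = 0.02087.
L/D = CL/CD = 0.1168 / 0.02087 = 5.6

L/D = 5.6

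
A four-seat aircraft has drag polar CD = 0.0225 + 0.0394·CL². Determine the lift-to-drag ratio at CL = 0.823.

L/D = 16.7

CD = 0.0225 + 0.0394 × 0.823² = 0.04919
L/D = CL/CD = 0.823 / 0.04919 = 16.7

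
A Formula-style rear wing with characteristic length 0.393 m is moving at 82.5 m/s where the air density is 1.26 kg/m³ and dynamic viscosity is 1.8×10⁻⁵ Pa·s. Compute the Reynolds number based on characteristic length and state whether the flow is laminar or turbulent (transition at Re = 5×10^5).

Re = ρ·v·c/μ = 1.26 × 82.5 × 0.393 / (1.8×10⁻⁵) = 2.27×10^6
Since 2.27×10^6 > 5×10^5, the flow is turbulent.

Re = 2.27×10^6 (turbulent)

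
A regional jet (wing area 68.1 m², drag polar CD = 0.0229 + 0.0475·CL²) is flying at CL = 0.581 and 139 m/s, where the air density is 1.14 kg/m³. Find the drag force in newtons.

CD = 0.0229 + 0.0475 × 0.581² = 0.03893
D = ½ρv²S·CD = ½ × 1.14 × 139² × 68.1 × 0.03893 = 29200 N

D = 29200 N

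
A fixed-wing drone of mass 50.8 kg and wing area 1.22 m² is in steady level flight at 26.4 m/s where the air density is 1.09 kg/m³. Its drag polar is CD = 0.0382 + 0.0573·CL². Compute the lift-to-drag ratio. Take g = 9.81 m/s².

In steady level flight, lift balances weight: W = mg = 50.8 × 9.81 = 498.35 N.
q = ½ρv² = ½ × 1.09 × 26.4² = 379.8 Pa.
CL = 2W/(ρv²S) = 2×498.35/(1.09×26.4²×1.22) = 1.075.
CD = 0.0382 + 0.0573 × 1.075² = 0.1045.
L/D = CL/CD = 1.075 / 0.1045 = 10.3

L/D = 10.3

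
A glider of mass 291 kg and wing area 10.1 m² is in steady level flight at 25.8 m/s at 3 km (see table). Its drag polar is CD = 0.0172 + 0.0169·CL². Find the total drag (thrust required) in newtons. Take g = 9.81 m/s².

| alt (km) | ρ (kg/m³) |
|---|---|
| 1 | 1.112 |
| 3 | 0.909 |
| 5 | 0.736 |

At 3 km, from the table: ρ = 0.909 kg/m³.
Weight W = mg = 291 × 9.81 = 2854.7 N; in level flight L = W.
q = ½ρv² = ½ × 0.909 × 25.8² = 302.5 Pa.
Required CL = L/(qS) = 2854.7/(302.5·10.1) = 0.9343.
CD = 0.0172 + 0.0169 × 0.9343² = 0.03195.
D = q·S·CD = 302.5 × 10.1 × 0.03195 = 97.63 N

D = 97.6 N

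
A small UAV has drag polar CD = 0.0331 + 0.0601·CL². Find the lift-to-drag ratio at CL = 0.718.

L/D = 11.2

CD = 0.0331 + 0.0601 × 0.718² = 0.06408
L/D = CL/CD = 0.718 / 0.06408 = 11.2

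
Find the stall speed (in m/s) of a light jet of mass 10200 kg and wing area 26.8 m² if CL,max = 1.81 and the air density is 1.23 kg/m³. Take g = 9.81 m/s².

Weight W = mg = 10200 × 9.81 = 1.001×10^5 N.
From L = ½ρV²S·CL,max = W: V_stall = √(2W/(ρSCL,max)) = √(2·1.001×10^5/(1.23·26.8·1.81))
V_stall = √3354 = 57.9 m/s

V_stall = 57.9 m/s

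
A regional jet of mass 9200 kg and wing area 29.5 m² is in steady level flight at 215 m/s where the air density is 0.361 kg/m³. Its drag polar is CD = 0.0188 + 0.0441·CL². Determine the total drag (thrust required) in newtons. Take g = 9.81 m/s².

D = 6090 N

Level flight ⇒ L = W = m·g = 9200 × 9.81 = 90252 N.
q = ½ρv² = ½ × 0.361 × 215² = 8344 Pa.
Required CL = L/(qS) = 90252/(8344·29.5) = 0.3667.
CD = 0.0188 + 0.0441 × 0.3667² = 0.02473.
D = q·S·CD = 8344 × 29.5 × 0.02473 = 6087 N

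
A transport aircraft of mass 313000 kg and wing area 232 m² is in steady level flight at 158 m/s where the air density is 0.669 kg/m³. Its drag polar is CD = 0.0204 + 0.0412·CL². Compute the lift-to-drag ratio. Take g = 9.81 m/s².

L/D = 12.8

Level flight ⇒ L = W = m·g = 313000 × 9.81 = 3.0705×10^6 N.
Dynamic pressure q = 0.5 × 0.669 × 158² = 8350 Pa.
Required CL = L/(qS) = 3.0705×10^6/(8350·232) = 1.585.
CD = 0.0204 + 0.0412 × 1.585² = 0.1239.
L/D = CL/CD = 1.585 / 0.1239 = 12.8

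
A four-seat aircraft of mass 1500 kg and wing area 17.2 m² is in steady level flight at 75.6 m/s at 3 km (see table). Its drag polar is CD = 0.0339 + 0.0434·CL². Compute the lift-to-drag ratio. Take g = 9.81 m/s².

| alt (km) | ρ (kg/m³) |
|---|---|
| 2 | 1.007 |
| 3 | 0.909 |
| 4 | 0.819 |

L/D = 8.53

At 3 km, from the table: ρ = 0.909 kg/m³.
In steady level flight, lift balances weight: W = mg = 1500 × 9.81 = 14715 N.
q = ½ρv² = ½ × 0.909 × 75.6² = 2598 Pa.
CL = W/(q·S) = 14715 / (2598 × 17.2) = 0.3293.
CD = 0.0339 + 0.0434 × 0.3293² = 0.03861.
L/D = CL/CD = 0.3293 / 0.03861 = 8.53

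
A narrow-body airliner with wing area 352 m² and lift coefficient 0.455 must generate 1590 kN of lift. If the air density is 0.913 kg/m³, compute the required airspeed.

v = 147 m/s

L = ½ρv²S·CL ⇒ v = √(2L/(ρ·S·CL))
v = √(2 × 1.59×10^6 / (0.913 × 352 × 0.455)) = √21750 = 147 m/s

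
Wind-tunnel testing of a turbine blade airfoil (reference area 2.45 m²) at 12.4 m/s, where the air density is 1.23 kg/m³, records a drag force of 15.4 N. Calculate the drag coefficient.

CD = 0.0665

From D = ½ρv²S·CD, rearranging gives CD = 2D/(ρv²S).
CD = 2 × 15.4 / (1.23 × 12.4² × 2.45) = 0.0665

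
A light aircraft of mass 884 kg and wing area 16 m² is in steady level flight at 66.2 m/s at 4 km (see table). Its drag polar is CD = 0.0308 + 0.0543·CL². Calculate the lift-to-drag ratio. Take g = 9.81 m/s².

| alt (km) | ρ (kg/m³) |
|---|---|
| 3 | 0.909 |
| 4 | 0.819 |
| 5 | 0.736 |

L/D = 8.45

At 4 km, from the table: ρ = 0.819 kg/m³.
In steady level flight, lift balances weight: W = mg = 884 × 9.81 = 8672 N.
q = ½ρv² = ½ × 0.819 × 66.2² = 1795 Pa.
Required CL = L/(qS) = 8672/(1795·16) = 0.302.
CD = 0.0308 + 0.0543 × 0.302² = 0.03575.
L/D = CL/CD = 0.302 / 0.03575 = 8.45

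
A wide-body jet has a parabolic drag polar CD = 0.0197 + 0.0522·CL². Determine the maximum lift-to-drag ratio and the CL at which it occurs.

For CD = CD0 + K·CL², (L/D)max occurs at CL* = √(CD0/K) and equals 1/(2√(K·CD0)).
(L/D)max = 1/(2√(0.0522 × 0.0197)) = 1/(2 × 0.03207) = 15.6
CL* = √(0.0197/0.0522) = 0.614

(L/D)max = 15.6, at CL = 0.614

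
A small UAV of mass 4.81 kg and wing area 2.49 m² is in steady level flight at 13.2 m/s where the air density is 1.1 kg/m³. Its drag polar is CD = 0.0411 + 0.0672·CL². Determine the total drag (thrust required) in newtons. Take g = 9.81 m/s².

D = 10.4 N

In steady level flight, lift balances weight: W = mg = 4.81 × 9.81 = 47.186 N.
q = ½ρv² = ½ × 1.1 × 13.2² = 95.83 Pa.
Required CL = L/(qS) = 47.186/(95.83·2.49) = 0.1977.
CD = 0.0411 + 0.0672 × 0.1977² = 0.04373.
D = q·S·CD = 95.83 × 2.49 × 0.04373 = 10.43 N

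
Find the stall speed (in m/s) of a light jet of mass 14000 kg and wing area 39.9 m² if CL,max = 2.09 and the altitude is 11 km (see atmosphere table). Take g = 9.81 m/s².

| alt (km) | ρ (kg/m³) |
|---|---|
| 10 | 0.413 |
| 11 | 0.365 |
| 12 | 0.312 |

V_stall = 95 m/s

At 11 km, from the table: ρ = 0.365 kg/m³.
Stall occurs when L = W at CL,max. W = mg = 14000 × 9.81 = 1.373×10^5 N.
V_stall = √(2W/(ρ·S·CL,max)) = √(2 × 1.373×10^5 / (0.365 × 39.9 × 2.09))
V_stall = √9024 = 95 m/s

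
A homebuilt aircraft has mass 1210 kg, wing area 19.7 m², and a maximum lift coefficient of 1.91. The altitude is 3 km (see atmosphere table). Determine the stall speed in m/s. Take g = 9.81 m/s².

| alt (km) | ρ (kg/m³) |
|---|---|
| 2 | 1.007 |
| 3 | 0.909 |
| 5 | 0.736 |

At 3 km, from the table: ρ = 0.909 kg/m³.
Stall occurs when L = W at CL,max. W = mg = 1210 × 9.81 = 11870 N.
V_stall = √(2W/(ρ·S·CL,max)) = √(2 × 11870 / (0.909 × 19.7 × 1.91))
V_stall = √694.1 = 26.3 m/s

V_stall = 26.3 m/s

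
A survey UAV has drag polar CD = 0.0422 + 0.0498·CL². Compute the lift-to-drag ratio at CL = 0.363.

L/D = 7.44

CD = 0.0422 + 0.0498 × 0.363² = 0.04876
L/D = CL/CD = 0.363 / 0.04876 = 7.44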